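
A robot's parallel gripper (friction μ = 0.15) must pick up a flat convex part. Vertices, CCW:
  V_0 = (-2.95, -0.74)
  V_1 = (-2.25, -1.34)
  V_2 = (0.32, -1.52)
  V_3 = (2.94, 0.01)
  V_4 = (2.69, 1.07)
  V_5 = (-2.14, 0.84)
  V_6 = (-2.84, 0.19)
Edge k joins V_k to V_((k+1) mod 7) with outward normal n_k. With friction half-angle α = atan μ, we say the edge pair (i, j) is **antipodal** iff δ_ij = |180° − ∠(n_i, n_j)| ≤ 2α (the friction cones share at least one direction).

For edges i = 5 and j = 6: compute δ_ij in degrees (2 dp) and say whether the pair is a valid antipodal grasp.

α = atan 0.15 = 8.53°;  2α = 17.06°
edge 5: e_5 = (-0.70, -0.65);  n_5 = (-0.6805, +0.7328)
edge 6: e_6 = (-0.11, -0.93);  n_6 = (-0.9931, +0.1175)
∠(n_5, n_6) = 40.38°
δ = |180° − 40.38°| = 139.62°
139.62° > 2α = 17.06°  →  invalid

δ = 139.62°, invalid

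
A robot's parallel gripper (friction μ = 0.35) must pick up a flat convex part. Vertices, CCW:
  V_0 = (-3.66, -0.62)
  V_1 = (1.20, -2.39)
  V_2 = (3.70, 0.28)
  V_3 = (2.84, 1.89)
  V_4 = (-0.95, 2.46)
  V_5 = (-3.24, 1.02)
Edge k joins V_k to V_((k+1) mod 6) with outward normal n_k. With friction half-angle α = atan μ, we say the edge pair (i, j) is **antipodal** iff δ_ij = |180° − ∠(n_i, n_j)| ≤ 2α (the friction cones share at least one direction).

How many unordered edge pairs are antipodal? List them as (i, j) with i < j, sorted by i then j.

α = atan 0.35 = 19.29°;  2α = 38.58°
n_0 = (-0.3422, -0.9396)
n_1 = (+0.7300, -0.6835)
n_2 = (+0.8820, +0.4712)
n_3 = (+0.1487, +0.9889)
n_4 = (-0.5323, +0.8465)
n_5 = (-0.9687, +0.2481)
  (0,1): δ = 113.11°  ·
  (0,2): δ = 41.88°  ·
  (0,3): δ = 11.46°  ✓
  (0,4): δ = 52.17°  ·
  (0,5): δ = 95.65°  ·
  (1,2): δ = 108.77°  ·
  (1,3): δ = 55.44°  ·
  (1,4): δ = 14.72°  ✓
  (1,5): δ = 28.75°  ✓
  (2,3): δ = 126.66°  ·
  (2,4): δ = 85.95°  ·
  (2,5): δ = 42.47°  ·
  (3,4): δ = 139.28°  ·
  (3,5): δ = 95.81°  ·
  (4,5): δ = 136.53°  ·
antipodal pairs: 3

count = 3; pairs: (0,3), (1,4), (1,5)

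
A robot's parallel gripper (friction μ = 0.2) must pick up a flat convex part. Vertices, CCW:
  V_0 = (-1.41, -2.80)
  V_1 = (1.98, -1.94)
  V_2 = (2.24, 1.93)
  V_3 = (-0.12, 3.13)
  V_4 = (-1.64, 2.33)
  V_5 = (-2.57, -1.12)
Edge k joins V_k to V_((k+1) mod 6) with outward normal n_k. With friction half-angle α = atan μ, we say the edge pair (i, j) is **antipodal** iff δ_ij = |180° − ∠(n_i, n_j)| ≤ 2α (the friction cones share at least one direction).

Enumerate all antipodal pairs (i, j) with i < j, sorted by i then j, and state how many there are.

count = 2; pairs: (0,3), (1,4)

α = atan 0.2 = 11.31°;  2α = 22.62°
n_0 = (+0.2459, -0.9693)
n_1 = (+0.9978, -0.0670)
n_2 = (+0.4532, +0.8914)
n_3 = (-0.4657, +0.8849)
n_4 = (-0.9655, +0.2603)
n_5 = (-0.8229, -0.5682)
  (0,1): δ = 108.08°  ·
  (0,2): δ = 41.19°  ·
  (0,3): δ = 13.52°  ✓
  (0,4): δ = 60.68°  ·
  (0,5): δ = 110.39°  ·
  (1,2): δ = 113.11°  ·
  (1,3): δ = 58.40°  ·
  (1,4): δ = 11.24°  ✓
  (1,5): δ = 38.47°  ·
  (2,3): δ = 125.29°  ·
  (2,4): δ = 78.13°  ·
  (2,5): δ = 28.42°  ·
  (3,4): δ = 132.84°  ·
  (3,5): δ = 83.13°  ·
  (4,5): δ = 130.29°  ·
antipodal pairs: 2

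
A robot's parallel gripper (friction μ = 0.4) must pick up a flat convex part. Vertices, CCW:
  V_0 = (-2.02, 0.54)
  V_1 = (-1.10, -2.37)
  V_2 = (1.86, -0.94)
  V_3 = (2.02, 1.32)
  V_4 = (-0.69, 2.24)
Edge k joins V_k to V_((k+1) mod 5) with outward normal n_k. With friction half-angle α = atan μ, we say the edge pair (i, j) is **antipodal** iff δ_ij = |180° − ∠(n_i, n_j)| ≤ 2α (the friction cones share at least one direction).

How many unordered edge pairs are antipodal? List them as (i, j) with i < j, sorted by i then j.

count = 3; pairs: (0,2), (1,4), (2,4)

α = atan 0.4 = 21.80°;  2α = 43.60°
n_0 = (-0.9535, -0.3014)
n_1 = (+0.4350, -0.9004)
n_2 = (+0.9975, -0.0706)
n_3 = (+0.3215, +0.9469)
n_4 = (-0.7876, +0.6162)
  (0,1): δ = 81.76°  ·
  (0,2): δ = 21.59°  ✓
  (0,3): δ = 53.70°  ·
  (0,4): δ = 124.42°  ·
  (1,2): δ = 119.84°  ·
  (1,3): δ = 44.54°  ·
  (1,4): δ = 26.18°  ✓
  (2,3): δ = 104.70°  ·
  (2,4): δ = 33.99°  ✓
  (3,4): δ = 109.29°  ·
antipodal pairs: 3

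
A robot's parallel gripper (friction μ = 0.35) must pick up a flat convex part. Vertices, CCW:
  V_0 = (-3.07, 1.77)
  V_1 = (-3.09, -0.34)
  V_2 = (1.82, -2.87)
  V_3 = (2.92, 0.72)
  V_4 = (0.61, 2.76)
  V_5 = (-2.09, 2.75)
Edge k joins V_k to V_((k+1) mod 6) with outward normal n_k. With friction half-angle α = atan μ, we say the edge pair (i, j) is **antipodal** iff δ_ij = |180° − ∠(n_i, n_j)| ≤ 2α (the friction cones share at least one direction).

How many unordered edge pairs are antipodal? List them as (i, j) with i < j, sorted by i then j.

count = 4; pairs: (0,2), (1,3), (1,4), (2,5)

α = atan 0.35 = 19.29°;  2α = 38.58°
n_0 = (-1.0000, +0.0095)
n_1 = (-0.4580, -0.8889)
n_2 = (+0.9561, -0.2930)
n_3 = (+0.6619, +0.7496)
n_4 = (-0.0037, +1.0000)
n_5 = (-0.7071, +0.7071)
  (0,1): δ = 116.72°  ·
  (0,2): δ = 16.49°  ✓
  (0,3): δ = 49.09°  ·
  (0,4): δ = 90.76°  ·
  (0,5): δ = 135.54°  ·
  (1,2): δ = 79.77°  ·
  (1,3): δ = 14.19°  ✓
  (1,4): δ = 27.47°  ✓
  (1,5): δ = 72.26°  ·
  (2,3): δ = 114.41°  ·
  (2,4): δ = 72.75°  ·
  (2,5): δ = 27.96°  ✓
  (3,4): δ = 138.34°  ·
  (3,5): δ = 93.55°  ·
  (4,5): δ = 135.21°  ·
antipodal pairs: 4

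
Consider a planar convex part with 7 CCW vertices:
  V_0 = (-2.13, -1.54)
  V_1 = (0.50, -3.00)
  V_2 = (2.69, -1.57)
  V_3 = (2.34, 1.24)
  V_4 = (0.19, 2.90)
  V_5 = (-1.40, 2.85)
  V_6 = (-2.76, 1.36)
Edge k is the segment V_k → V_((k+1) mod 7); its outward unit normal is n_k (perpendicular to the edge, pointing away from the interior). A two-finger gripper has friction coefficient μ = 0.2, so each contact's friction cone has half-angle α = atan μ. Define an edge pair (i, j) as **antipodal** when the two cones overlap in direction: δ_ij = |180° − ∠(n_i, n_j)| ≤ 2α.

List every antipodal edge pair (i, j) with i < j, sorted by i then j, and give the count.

count = 3; pairs: (0,3), (1,5), (2,6)

α = atan 0.2 = 11.31°;  2α = 22.62°
n_0 = (-0.4854, -0.8743)
n_1 = (+0.5467, -0.8373)
n_2 = (+0.9923, +0.1236)
n_3 = (+0.6111, +0.7915)
n_4 = (-0.0314, +0.9995)
n_5 = (-0.7386, +0.6742)
n_6 = (-0.9772, -0.2123)
  (0,1): δ = 117.82°  ·
  (0,2): δ = 53.86°  ·
  (0,3): δ = 8.64°  ✓
  (0,4): δ = 30.84°  ·
  (0,5): δ = 76.65°  ·
  (0,6): δ = 131.29°  ·
  (1,2): δ = 116.04°  ·
  (1,3): δ = 70.81°  ·
  (1,4): δ = 31.34°  ·
  (1,5): δ = 14.47°  ✓
  (1,6): δ = 69.11°  ·
  (2,3): δ = 134.77°  ·
  (2,4): δ = 95.30°  ·
  (2,5): δ = 49.49°  ·
  (2,6): δ = 5.16°  ✓
  (3,4): δ = 140.53°  ·
  (3,5): δ = 94.72°  ·
  (3,6): δ = 40.07°  ·
  (4,5): δ = 134.19°  ·
  (4,6): δ = 79.54°  ·
  (5,6): δ = 125.36°  ·
antipodal pairs: 3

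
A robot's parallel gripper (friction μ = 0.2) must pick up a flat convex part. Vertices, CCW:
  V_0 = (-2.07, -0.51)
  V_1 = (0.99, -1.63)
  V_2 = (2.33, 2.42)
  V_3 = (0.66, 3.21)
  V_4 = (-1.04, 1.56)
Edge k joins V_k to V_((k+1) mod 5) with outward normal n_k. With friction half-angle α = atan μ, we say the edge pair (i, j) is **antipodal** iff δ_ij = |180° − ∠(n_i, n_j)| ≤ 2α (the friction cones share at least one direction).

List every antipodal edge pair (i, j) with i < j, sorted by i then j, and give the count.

count = 2; pairs: (0,2), (1,4)

α = atan 0.2 = 11.31°;  2α = 22.62°
n_0 = (-0.3437, -0.9391)
n_1 = (+0.9494, -0.3141)
n_2 = (+0.4276, +0.9040)
n_3 = (-0.6965, +0.7176)
n_4 = (-0.8953, +0.4455)
  (0,1): δ = 88.20°  ·
  (0,2): δ = 5.21°  ✓
  (0,3): δ = 64.25°  ·
  (0,4): δ = 83.65°  ·
  (1,2): δ = 97.01°  ·
  (1,3): δ = 27.55°  ·
  (1,4): δ = 8.15°  ✓
  (2,3): δ = 110.54°  ·
  (2,4): δ = 91.14°  ·
  (3,4): δ = 160.60°  ·
antipodal pairs: 2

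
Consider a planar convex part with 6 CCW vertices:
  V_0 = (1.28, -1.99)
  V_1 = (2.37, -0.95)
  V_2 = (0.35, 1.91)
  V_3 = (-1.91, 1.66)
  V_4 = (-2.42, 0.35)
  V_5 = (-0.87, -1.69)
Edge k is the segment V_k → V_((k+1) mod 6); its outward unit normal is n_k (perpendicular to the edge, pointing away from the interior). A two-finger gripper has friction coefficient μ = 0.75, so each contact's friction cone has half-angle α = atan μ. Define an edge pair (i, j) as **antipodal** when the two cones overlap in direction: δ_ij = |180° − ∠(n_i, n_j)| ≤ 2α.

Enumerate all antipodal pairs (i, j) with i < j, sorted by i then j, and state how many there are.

α = atan 0.75 = 36.87°;  2α = 73.74°
n_0 = (+0.6903, -0.7235)
n_1 = (+0.8168, +0.5769)
n_2 = (-0.1099, +0.9939)
n_3 = (-0.9319, +0.3628)
n_4 = (-0.7962, -0.6050)
n_5 = (-0.1382, -0.9904)
  (0,1): δ = 98.42°  ·
  (0,2): δ = 37.34°  ✓
  (0,3): δ = 25.07°  ✓
  (0,4): δ = 83.57°  ·
  (0,5): δ = 128.40°  ·
  (1,2): δ = 118.92°  ·
  (1,3): δ = 56.50°  ✓
  (1,4): δ = 1.99°  ✓
  (1,5): δ = 46.82°  ✓
  (2,3): δ = 117.58°  ·
  (2,4): δ = 59.08°  ✓
  (2,5): δ = 14.26°  ✓
  (3,4): δ = 121.50°  ·
  (3,5): δ = 76.67°  ·
  (4,5): δ = 135.17°  ·
antipodal pairs: 7

count = 7; pairs: (0,2), (0,3), (1,3), (1,4), (1,5), (2,4), (2,5)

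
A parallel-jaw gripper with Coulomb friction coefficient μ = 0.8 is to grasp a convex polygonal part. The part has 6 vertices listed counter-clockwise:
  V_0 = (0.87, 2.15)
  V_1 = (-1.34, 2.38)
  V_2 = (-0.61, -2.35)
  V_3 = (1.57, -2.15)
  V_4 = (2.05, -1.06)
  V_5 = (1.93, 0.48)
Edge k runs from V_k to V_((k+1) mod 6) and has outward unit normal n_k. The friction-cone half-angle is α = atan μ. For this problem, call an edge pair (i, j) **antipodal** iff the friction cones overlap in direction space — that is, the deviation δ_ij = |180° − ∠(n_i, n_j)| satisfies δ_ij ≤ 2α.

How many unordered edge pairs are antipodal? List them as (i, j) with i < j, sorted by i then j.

α = atan 0.8 = 38.66°;  2α = 77.32°
n_0 = (+0.1035, +0.9946)
n_1 = (-0.9883, -0.1525)
n_2 = (+0.0914, -0.9958)
n_3 = (+0.9152, -0.4030)
n_4 = (+0.9970, +0.0777)
n_5 = (+0.8443, +0.5359)
  (0,1): δ = 75.29°  ✓
  (0,2): δ = 11.18°  ✓
  (0,3): δ = 72.17°  ✓
  (0,4): δ = 100.40°  ·
  (0,5): δ = 128.35°  ·
  (1,2): δ = 93.53°  ·
  (1,3): δ = 32.54°  ✓
  (1,4): δ = 4.32°  ✓
  (1,5): δ = 23.63°  ✓
  (2,3): δ = 119.01°  ·
  (2,4): δ = 90.79°  ·
  (2,5): δ = 62.84°  ✓
  (3,4): δ = 151.78°  ·
  (3,5): δ = 123.83°  ·
  (4,5): δ = 152.05°  ·
antipodal pairs: 7

count = 7; pairs: (0,1), (0,2), (0,3), (1,3), (1,4), (1,5), (2,5)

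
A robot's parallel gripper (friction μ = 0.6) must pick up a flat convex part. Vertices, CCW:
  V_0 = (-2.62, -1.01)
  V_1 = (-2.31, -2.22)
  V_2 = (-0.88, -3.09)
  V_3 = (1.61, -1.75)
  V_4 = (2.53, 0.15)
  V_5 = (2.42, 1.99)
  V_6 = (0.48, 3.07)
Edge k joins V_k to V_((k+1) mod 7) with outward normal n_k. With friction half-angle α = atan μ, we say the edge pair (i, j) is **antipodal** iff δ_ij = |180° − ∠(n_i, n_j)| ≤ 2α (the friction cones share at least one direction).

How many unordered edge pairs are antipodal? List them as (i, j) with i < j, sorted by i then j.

count = 9; pairs: (0,3), (0,4), (0,5), (1,4), (1,5), (2,5), (2,6), (3,6), (4,6)

α = atan 0.6 = 30.96°;  2α = 61.93°
n_0 = (-0.9687, -0.2482)
n_1 = (-0.5198, -0.8543)
n_2 = (+0.4739, -0.8806)
n_3 = (+0.9000, -0.4358)
n_4 = (+0.9982, +0.0597)
n_5 = (+0.4864, +0.8737)
n_6 = (-0.7962, +0.6050)
  (0,1): δ = 135.69°  ·
  (0,2): δ = 76.08°  ·
  (0,3): δ = 40.21°  ✓
  (0,4): δ = 10.95°  ✓
  (0,5): δ = 46.53°  ✓
  (0,6): δ = 128.40°  ·
  (1,2): δ = 120.40°  ·
  (1,3): δ = 84.52°  ·
  (1,4): δ = 55.26°  ✓
  (1,5): δ = 2.21°  ✓
  (1,6): δ = 84.09°  ·
  (2,3): δ = 144.12°  ·
  (2,4): δ = 114.87°  ·
  (2,5): δ = 57.39°  ✓
  (2,6): δ = 24.49°  ✓
  (3,4): δ = 150.74°  ·
  (3,5): δ = 93.27°  ·
  (3,6): δ = 11.39°  ✓
  (4,5): δ = 122.53°  ·
  (4,6): δ = 40.65°  ✓
  (5,6): δ = 98.12°  ·
antipodal pairs: 9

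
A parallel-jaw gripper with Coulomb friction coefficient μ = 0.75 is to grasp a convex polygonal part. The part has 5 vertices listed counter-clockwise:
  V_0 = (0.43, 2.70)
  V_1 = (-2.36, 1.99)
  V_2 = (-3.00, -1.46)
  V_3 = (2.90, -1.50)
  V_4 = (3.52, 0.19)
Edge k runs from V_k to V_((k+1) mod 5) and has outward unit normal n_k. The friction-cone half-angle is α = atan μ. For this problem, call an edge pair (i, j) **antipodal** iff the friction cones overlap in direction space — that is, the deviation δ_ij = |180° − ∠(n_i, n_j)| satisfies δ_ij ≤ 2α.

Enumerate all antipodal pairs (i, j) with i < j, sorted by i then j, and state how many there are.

count = 5; pairs: (0,2), (0,3), (1,3), (1,4), (2,4)

α = atan 0.75 = 36.87°;  2α = 73.74°
n_0 = (-0.2466, +0.9691)
n_1 = (-0.9832, +0.1824)
n_2 = (-0.0068, -1.0000)
n_3 = (+0.9388, -0.3444)
n_4 = (+0.6305, +0.7762)
  (0,1): δ = 114.79°  ·
  (0,2): δ = 14.67°  ✓
  (0,3): δ = 55.58°  ✓
  (0,4): δ = 126.64°  ·
  (1,2): δ = 79.88°  ·
  (1,3): δ = 9.64°  ✓
  (1,4): δ = 61.42°  ✓
  (2,3): δ = 109.76°  ·
  (2,4): δ = 38.70°  ✓
  (3,4): δ = 108.94°  ·
antipodal pairs: 5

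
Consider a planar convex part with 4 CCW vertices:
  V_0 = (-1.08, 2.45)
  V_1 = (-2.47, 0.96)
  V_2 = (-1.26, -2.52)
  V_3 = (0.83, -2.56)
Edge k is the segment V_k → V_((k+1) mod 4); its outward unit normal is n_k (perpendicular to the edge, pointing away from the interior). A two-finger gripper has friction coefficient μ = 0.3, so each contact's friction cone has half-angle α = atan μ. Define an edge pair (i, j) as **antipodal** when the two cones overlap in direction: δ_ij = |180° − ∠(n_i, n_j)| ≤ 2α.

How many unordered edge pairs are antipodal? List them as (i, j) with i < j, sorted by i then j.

α = atan 0.3 = 16.70°;  2α = 33.40°
n_0 = (-0.7312, +0.6821)
n_1 = (-0.9445, -0.3284)
n_2 = (-0.0191, -0.9998)
n_3 = (+0.9344, +0.3562)
  (0,1): δ = 117.82°  ·
  (0,2): δ = 48.09°  ·
  (0,3): δ = 63.88°  ·
  (1,2): δ = 110.27°  ·
  (1,3): δ = 1.70°  ✓
  (2,3): δ = 68.03°  ·
antipodal pairs: 1

count = 1; pairs: (1,3)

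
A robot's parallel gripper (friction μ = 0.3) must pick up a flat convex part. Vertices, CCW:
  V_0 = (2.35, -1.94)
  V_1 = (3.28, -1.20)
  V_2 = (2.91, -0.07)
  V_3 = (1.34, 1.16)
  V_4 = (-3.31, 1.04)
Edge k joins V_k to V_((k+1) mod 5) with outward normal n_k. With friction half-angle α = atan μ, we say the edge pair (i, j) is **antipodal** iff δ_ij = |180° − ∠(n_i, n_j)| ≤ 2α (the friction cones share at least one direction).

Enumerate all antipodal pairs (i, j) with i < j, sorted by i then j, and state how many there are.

α = atan 0.3 = 16.70°;  2α = 33.40°
n_0 = (+0.6226, -0.7825)
n_1 = (+0.9504, +0.3112)
n_2 = (+0.6167, +0.7872)
n_3 = (-0.0258, +0.9997)
n_4 = (-0.4659, -0.8849)
  (0,1): δ = 110.38°  ·
  (0,2): δ = 76.59°  ·
  (0,3): δ = 37.03°  ·
  (0,4): δ = 113.72°  ·
  (1,2): δ = 146.21°  ·
  (1,3): δ = 106.65°  ·
  (1,4): δ = 44.10°  ·
  (2,3): δ = 140.45°  ·
  (2,4): δ = 10.31°  ✓
  (3,4): δ = 29.25°  ✓
antipodal pairs: 2

count = 2; pairs: (2,4), (3,4)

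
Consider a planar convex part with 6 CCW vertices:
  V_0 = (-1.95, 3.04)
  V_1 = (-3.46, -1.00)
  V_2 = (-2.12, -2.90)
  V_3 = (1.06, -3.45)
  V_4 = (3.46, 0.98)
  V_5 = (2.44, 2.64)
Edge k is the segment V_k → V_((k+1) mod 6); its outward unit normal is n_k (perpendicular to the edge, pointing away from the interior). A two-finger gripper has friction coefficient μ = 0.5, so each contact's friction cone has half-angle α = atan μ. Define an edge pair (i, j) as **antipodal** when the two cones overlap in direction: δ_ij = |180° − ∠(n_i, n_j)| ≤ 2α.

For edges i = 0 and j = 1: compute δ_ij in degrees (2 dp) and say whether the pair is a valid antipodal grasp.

δ = 124.31°, invalid

α = atan 0.5 = 26.57°;  2α = 53.13°
edge 0: e_0 = (-1.51, -4.04);  n_0 = (-0.9367, +0.3501)
edge 1: e_1 = (+1.34, -1.90);  n_1 = (-0.8172, -0.5763)
∠(n_0, n_1) = 55.69°
δ = |180° − 55.69°| = 124.31°
124.31° > 2α = 53.13°  →  invalid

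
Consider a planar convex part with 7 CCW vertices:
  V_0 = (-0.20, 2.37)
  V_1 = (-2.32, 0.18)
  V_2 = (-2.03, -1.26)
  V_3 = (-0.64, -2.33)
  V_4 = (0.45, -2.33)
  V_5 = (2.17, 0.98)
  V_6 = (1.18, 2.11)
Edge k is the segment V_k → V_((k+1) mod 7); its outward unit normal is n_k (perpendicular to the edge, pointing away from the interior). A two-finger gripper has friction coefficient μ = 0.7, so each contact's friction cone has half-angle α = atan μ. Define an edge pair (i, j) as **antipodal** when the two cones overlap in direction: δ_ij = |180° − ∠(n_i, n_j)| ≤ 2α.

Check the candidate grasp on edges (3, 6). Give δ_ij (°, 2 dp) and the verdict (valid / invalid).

α = atan 0.7 = 34.99°;  2α = 69.98°
edge 3: e_3 = (+1.09, +0.00);  n_3 = (+0.0000, -1.0000)
edge 6: e_6 = (-1.38, +0.26);  n_6 = (+0.1851, +0.9827)
∠(n_3, n_6) = 169.33°
δ = |180° − 169.33°| = 10.67°
10.67° ≤ 2α = 69.98°  →  valid

δ = 10.67°, valid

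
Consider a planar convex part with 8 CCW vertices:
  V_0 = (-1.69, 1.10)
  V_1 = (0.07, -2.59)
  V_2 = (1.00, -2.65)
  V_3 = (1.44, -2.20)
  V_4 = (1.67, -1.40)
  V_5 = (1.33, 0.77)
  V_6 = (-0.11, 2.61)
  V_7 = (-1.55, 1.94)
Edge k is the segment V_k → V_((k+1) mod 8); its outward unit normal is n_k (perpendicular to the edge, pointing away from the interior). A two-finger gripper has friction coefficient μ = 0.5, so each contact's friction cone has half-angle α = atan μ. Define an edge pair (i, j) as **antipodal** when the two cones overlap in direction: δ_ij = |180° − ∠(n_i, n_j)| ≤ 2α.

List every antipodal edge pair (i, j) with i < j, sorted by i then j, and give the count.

α = atan 0.5 = 26.57°;  2α = 53.13°
n_0 = (-0.9026, -0.4305)
n_1 = (-0.0644, -0.9979)
n_2 = (+0.7150, -0.6991)
n_3 = (+0.9611, -0.2763)
n_4 = (+0.9879, +0.1548)
n_5 = (+0.7875, +0.6163)
n_6 = (-0.4219, +0.9067)
n_7 = (-0.9864, +0.1644)
  (0,1): δ = 119.19°  ·
  (0,2): δ = 69.86°  ·
  (0,3): δ = 41.54°  ✓
  (0,4): δ = 16.59°  ✓
  (0,5): δ = 12.55°  ✓
  (0,6): δ = 89.45°  ·
  (0,7): δ = 145.04°  ·
  (1,2): δ = 130.66°  ·
  (1,3): δ = 102.35°  ·
  (1,4): δ = 77.40°  ·
  (1,5): δ = 48.26°  ✓
  (1,6): δ = 28.64°  ✓
  (1,7): δ = 84.23°  ·
  (2,3): δ = 151.68°  ·
  (2,4): δ = 126.74°  ·
  (2,5): δ = 97.60°  ·
  (2,6): δ = 20.69°  ✓
  (2,7): δ = 34.89°  ✓
  (3,4): δ = 155.06°  ·
  (3,5): δ = 125.91°  ·
  (3,6): δ = 49.01°  ✓
  (3,7): δ = 6.58°  ✓
  (4,5): δ = 150.86°  ·
  (4,6): δ = 73.95°  ·
  (4,7): δ = 18.37°  ✓
  (5,6): δ = 103.10°  ·
  (5,7): δ = 47.51°  ✓
  (6,7): δ = 124.41°  ·
antipodal pairs: 11

count = 11; pairs: (0,3), (0,4), (0,5), (1,5), (1,6), (2,6), (2,7), (3,6), (3,7), (4,7), (5,7)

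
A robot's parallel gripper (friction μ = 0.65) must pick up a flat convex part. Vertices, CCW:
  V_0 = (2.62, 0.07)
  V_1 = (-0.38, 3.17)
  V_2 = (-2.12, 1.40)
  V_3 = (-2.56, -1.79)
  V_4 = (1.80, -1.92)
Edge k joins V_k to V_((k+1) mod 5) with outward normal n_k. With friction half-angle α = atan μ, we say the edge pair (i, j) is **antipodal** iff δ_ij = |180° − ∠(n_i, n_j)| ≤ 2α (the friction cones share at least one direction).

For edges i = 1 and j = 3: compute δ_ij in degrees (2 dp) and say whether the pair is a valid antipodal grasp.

α = atan 0.65 = 33.02°;  2α = 66.05°
edge 1: e_1 = (-1.74, -1.77);  n_1 = (-0.7131, +0.7010)
edge 3: e_3 = (+4.36, -0.13);  n_3 = (-0.0298, -0.9996)
∠(n_1, n_3) = 132.80°
δ = |180° − 132.80°| = 47.20°
47.20° ≤ 2α = 66.05°  →  valid

δ = 47.20°, valid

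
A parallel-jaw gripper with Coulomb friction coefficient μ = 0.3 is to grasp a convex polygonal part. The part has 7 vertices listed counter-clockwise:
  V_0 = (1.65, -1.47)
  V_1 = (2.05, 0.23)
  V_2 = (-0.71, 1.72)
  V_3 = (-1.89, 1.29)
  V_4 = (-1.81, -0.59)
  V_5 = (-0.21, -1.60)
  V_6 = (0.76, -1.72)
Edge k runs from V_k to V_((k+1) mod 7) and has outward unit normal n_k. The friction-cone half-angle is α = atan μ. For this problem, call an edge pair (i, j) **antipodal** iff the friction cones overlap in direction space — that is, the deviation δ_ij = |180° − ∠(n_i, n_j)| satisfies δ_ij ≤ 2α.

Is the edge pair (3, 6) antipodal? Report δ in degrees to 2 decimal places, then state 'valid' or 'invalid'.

δ = 76.75°, invalid

α = atan 0.3 = 16.70°;  2α = 33.40°
edge 3: e_3 = (+0.08, -1.88);  n_3 = (-0.9991, -0.0425)
edge 6: e_6 = (+0.89, +0.25);  n_6 = (+0.2704, -0.9627)
∠(n_3, n_6) = 103.25°
δ = |180° − 103.25°| = 76.75°
76.75° > 2α = 33.40°  →  invalid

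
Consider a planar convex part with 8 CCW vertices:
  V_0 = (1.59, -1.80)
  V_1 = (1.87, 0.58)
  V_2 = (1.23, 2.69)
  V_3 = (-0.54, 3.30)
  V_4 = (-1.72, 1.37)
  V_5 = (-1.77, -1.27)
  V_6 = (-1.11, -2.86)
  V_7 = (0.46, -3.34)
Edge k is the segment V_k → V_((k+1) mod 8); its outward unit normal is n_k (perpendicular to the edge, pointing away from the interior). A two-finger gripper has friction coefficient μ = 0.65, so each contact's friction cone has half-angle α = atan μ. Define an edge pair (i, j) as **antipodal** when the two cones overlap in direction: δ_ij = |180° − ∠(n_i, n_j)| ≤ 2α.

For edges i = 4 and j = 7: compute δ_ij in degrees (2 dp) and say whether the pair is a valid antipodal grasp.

α = atan 0.65 = 33.02°;  2α = 66.05°
edge 4: e_4 = (-0.05, -2.64);  n_4 = (-0.9998, +0.0189)
edge 7: e_7 = (+1.13, +1.54);  n_7 = (+0.8062, -0.5916)
∠(n_4, n_7) = 144.82°
δ = |180° − 144.82°| = 35.18°
35.18° ≤ 2α = 66.05°  →  valid

δ = 35.18°, valid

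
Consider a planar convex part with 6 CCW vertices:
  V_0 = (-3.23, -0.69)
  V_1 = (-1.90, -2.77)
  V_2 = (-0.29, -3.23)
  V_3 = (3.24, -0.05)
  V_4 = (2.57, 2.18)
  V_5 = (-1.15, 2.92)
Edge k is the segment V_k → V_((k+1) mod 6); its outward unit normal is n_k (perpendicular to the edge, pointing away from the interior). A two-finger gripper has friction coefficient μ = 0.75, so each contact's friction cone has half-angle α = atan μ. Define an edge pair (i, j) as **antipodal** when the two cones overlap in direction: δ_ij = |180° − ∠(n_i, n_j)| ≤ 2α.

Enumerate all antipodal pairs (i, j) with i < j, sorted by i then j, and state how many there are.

α = atan 0.75 = 36.87°;  2α = 73.74°
n_0 = (-0.8425, -0.5387)
n_1 = (-0.2747, -0.9615)
n_2 = (+0.6693, -0.7430)
n_3 = (+0.9577, +0.2877)
n_4 = (+0.1951, +0.9808)
n_5 = (-0.8665, +0.4992)
  (0,1): δ = 138.54°  ·
  (0,2): δ = 80.58°  ·
  (0,3): δ = 15.87°  ✓
  (0,4): δ = 46.15°  ✓
  (0,5): δ = 117.45°  ·
  (1,2): δ = 122.04°  ·
  (1,3): δ = 57.33°  ✓
  (1,4): δ = 4.69°  ✓
  (1,5): δ = 76.00°  ·
  (2,3): δ = 115.29°  ·
  (2,4): δ = 53.26°  ✓
  (2,5): δ = 18.04°  ✓
  (3,4): δ = 117.97°  ·
  (3,5): δ = 46.67°  ✓
  (4,5): δ = 108.70°  ·
antipodal pairs: 7

count = 7; pairs: (0,3), (0,4), (1,3), (1,4), (2,4), (2,5), (3,5)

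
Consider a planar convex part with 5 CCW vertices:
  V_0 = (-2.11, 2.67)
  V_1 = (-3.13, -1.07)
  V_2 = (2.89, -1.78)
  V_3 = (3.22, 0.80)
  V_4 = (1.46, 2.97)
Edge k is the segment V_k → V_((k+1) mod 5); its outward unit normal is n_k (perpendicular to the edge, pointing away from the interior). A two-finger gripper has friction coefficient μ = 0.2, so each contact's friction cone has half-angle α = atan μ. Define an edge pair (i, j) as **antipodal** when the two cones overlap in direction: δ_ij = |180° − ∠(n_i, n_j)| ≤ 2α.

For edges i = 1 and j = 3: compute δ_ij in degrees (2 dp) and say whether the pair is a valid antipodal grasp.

α = atan 0.2 = 11.31°;  2α = 22.62°
edge 1: e_1 = (+6.02, -0.71);  n_1 = (-0.1171, -0.9931)
edge 3: e_3 = (-1.76, +2.17);  n_3 = (+0.7767, +0.6299)
∠(n_1, n_3) = 135.77°
δ = |180° − 135.77°| = 44.23°
44.23° > 2α = 22.62°  →  invalid

δ = 44.23°, invalid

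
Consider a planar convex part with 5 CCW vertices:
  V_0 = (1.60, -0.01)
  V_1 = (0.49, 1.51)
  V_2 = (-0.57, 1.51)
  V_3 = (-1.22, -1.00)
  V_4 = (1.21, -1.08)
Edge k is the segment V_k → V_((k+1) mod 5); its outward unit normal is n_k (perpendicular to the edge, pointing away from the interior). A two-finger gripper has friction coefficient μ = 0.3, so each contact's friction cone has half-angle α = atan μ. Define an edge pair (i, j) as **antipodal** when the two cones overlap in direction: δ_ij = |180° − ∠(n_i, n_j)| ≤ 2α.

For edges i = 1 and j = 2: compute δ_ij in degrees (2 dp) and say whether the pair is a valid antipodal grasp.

α = atan 0.3 = 16.70°;  2α = 33.40°
edge 1: e_1 = (-1.06, +0.00);  n_1 = (+0.0000, +1.0000)
edge 2: e_2 = (-0.65, -2.51);  n_2 = (-0.9681, +0.2507)
∠(n_1, n_2) = 75.48°
δ = |180° − 75.48°| = 104.52°
104.52° > 2α = 33.40°  →  invalid

δ = 104.52°, invalid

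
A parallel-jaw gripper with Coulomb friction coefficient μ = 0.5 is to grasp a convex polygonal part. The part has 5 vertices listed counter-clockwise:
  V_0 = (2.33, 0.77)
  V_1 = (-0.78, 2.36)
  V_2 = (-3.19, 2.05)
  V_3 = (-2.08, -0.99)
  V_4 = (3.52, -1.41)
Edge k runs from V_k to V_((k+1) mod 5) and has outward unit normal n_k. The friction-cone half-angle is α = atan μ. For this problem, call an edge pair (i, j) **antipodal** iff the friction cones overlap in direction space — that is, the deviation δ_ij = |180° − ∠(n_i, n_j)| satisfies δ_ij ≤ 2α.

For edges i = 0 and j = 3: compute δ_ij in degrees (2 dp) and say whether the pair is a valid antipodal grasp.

δ = 22.79°, valid

α = atan 0.5 = 26.57°;  2α = 53.13°
edge 0: e_0 = (-3.11, +1.59);  n_0 = (+0.4552, +0.8904)
edge 3: e_3 = (+5.60, -0.42);  n_3 = (-0.0748, -0.9972)
∠(n_0, n_3) = 157.21°
δ = |180° − 157.21°| = 22.79°
22.79° ≤ 2α = 53.13°  →  valid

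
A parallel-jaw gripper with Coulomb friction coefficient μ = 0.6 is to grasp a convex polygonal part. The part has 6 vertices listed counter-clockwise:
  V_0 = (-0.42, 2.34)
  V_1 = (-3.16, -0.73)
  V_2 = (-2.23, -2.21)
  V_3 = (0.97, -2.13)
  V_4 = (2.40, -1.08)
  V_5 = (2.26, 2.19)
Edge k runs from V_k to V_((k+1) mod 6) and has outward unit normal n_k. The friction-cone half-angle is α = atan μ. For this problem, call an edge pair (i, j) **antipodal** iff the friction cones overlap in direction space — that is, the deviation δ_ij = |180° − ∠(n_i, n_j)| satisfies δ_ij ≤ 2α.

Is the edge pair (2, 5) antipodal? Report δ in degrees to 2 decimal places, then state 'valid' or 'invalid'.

δ = 4.64°, valid

α = atan 0.6 = 30.96°;  2α = 61.93°
edge 2: e_2 = (+3.20, +0.08);  n_2 = (+0.0250, -0.9997)
edge 5: e_5 = (-2.68, +0.15);  n_5 = (+0.0559, +0.9984)
∠(n_2, n_5) = 175.36°
δ = |180° − 175.36°| = 4.64°
4.64° ≤ 2α = 61.93°  →  valid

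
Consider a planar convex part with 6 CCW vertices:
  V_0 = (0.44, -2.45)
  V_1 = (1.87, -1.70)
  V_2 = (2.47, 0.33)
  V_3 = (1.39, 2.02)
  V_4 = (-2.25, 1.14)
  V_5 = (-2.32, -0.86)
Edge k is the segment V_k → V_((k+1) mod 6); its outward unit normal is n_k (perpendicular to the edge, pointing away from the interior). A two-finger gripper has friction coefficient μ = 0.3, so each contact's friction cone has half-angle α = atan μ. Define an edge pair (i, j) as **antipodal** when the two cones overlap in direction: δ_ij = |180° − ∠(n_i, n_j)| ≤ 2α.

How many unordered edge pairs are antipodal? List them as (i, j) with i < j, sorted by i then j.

count = 3; pairs: (0,3), (1,4), (2,5)

α = atan 0.3 = 16.70°;  2α = 33.40°
n_0 = (+0.4645, -0.8856)
n_1 = (+0.9590, -0.2834)
n_2 = (+0.8426, +0.5385)
n_3 = (-0.2350, +0.9720)
n_4 = (-0.9994, +0.0350)
n_5 = (-0.4992, -0.8665)
  (0,1): δ = 134.14°  ·
  (0,2): δ = 85.10°  ·
  (0,3): δ = 14.08°  ✓
  (0,4): δ = 60.32°  ·
  (0,5): δ = 122.38°  ·
  (1,2): δ = 130.95°  ·
  (1,3): δ = 59.94°  ·
  (1,4): δ = 14.46°  ✓
  (1,5): δ = 76.52°  ·
  (2,3): δ = 108.99°  ·
  (2,4): δ = 34.59°  ·
  (2,5): δ = 27.47°  ✓
  (3,4): δ = 105.60°  ·
  (3,5): δ = 43.54°  ·
  (4,5): δ = 117.94°  ·
antipodal pairs: 3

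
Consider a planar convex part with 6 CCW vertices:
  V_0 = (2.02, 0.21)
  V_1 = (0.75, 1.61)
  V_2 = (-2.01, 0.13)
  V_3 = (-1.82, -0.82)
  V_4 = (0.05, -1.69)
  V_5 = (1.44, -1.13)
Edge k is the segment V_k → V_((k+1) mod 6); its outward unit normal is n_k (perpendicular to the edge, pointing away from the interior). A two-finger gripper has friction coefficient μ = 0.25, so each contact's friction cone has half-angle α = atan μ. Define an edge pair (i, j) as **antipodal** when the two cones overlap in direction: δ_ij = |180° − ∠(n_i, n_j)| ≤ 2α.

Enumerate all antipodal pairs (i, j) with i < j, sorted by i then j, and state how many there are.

α = atan 0.25 = 14.04°;  2α = 28.07°
n_0 = (+0.7407, +0.6719)
n_1 = (-0.4726, +0.8813)
n_2 = (-0.9806, -0.1961)
n_3 = (-0.4218, -0.9067)
n_4 = (+0.3737, -0.9276)
n_5 = (+0.9177, -0.3972)
  (0,1): δ = 104.01°  ·
  (0,2): δ = 30.90°  ·
  (0,3): δ = 22.84°  ✓
  (0,4): δ = 69.73°  ·
  (0,5): δ = 114.38°  ·
  (1,2): δ = 106.89°  ·
  (1,3): δ = 53.15°  ·
  (1,4): δ = 6.26°  ✓
  (1,5): δ = 38.39°  ·
  (2,3): δ = 126.26°  ·
  (2,4): δ = 79.37°  ·
  (2,5): δ = 34.71°  ·
  (3,4): δ = 133.11°  ·
  (3,5): δ = 88.45°  ·
  (4,5): δ = 135.35°  ·
antipodal pairs: 2

count = 2; pairs: (0,3), (1,4)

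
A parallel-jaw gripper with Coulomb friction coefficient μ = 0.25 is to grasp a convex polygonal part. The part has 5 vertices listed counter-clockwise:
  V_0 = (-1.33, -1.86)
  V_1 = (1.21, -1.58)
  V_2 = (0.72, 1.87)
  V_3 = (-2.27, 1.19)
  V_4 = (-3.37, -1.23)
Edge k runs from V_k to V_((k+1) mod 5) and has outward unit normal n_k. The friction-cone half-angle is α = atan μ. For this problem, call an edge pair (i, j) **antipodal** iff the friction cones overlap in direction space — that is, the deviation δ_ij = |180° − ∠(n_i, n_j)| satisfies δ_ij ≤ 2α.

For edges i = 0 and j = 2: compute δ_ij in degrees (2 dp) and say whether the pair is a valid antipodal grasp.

δ = 6.52°, valid

α = atan 0.25 = 14.04°;  2α = 28.07°
edge 0: e_0 = (+2.54, +0.28);  n_0 = (+0.1096, -0.9940)
edge 2: e_2 = (-2.99, -0.68);  n_2 = (-0.2218, +0.9751)
∠(n_0, n_2) = 173.48°
δ = |180° − 173.48°| = 6.52°
6.52° ≤ 2α = 28.07°  →  valid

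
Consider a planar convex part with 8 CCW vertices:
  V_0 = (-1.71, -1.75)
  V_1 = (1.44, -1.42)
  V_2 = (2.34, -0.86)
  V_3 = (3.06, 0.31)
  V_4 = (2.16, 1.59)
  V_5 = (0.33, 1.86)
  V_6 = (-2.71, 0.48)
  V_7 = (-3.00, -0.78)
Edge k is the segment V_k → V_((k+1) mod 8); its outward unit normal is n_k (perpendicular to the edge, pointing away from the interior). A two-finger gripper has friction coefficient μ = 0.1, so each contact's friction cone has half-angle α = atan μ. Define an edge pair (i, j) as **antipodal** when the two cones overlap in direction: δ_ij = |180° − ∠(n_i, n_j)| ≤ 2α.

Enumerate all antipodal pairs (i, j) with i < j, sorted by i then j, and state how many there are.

α = atan 0.1 = 5.71°;  2α = 11.42°
n_0 = (+0.1042, -0.9946)
n_1 = (+0.5283, -0.8491)
n_2 = (+0.8517, -0.5241)
n_3 = (+0.8180, +0.5752)
n_4 = (+0.1460, +0.9893)
n_5 = (-0.4134, +0.9106)
n_6 = (-0.9745, +0.2243)
n_7 = (-0.6010, -0.7993)
  (0,1): δ = 154.09°  ·
  (0,2): δ = 127.59°  ·
  (0,3): δ = 60.87°  ·
  (0,4): δ = 14.37°  ·
  (0,5): δ = 18.43°  ·
  (0,6): δ = 71.06°  ·
  (0,7): δ = 137.08°  ·
  (1,2): δ = 153.50°  ·
  (1,3): δ = 86.78°  ·
  (1,4): δ = 40.28°  ·
  (1,5): δ = 7.48°  ✓
  (1,6): δ = 45.15°  ·
  (1,7): δ = 111.17°  ·
  (2,3): δ = 113.28°  ·
  (2,4): δ = 66.79°  ·
  (2,5): δ = 33.98°  ·
  (2,6): δ = 18.65°  ·
  (2,7): δ = 84.67°  ·
  (3,4): δ = 133.50°  ·
  (3,5): δ = 100.70°  ·
  (3,6): δ = 48.07°  ·
  (3,7): δ = 17.95°  ·
  (4,5): δ = 147.19°  ·
  (4,6): δ = 94.57°  ·
  (4,7): δ = 28.55°  ·
  (5,6): δ = 127.38°  ·
  (5,7): δ = 61.36°  ·
  (6,7): δ = 113.98°  ·
antipodal pairs: 1

count = 1; pairs: (1,5)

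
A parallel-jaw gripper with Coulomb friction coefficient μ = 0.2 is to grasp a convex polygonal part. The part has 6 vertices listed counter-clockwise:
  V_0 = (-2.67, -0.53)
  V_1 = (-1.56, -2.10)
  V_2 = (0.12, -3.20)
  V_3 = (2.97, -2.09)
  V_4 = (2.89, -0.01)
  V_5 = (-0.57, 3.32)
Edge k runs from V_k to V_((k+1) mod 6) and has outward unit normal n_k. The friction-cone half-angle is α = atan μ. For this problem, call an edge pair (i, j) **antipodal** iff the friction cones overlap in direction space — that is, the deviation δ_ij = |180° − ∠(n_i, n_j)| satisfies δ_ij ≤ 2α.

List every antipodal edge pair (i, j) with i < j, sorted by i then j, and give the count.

count = 2; pairs: (0,4), (1,4)

α = atan 0.2 = 11.31°;  2α = 22.62°
n_0 = (-0.8165, -0.5773)
n_1 = (-0.5478, -0.8366)
n_2 = (+0.3629, -0.9318)
n_3 = (+0.9993, +0.0384)
n_4 = (+0.6934, +0.7205)
n_5 = (-0.8779, +0.4789)
  (0,1): δ = 158.48°  ·
  (0,2): δ = 103.98°  ·
  (0,3): δ = 33.06°  ·
  (0,4): δ = 10.84°  ✓
  (0,5): δ = 116.13°  ·
  (1,2): δ = 125.51°  ·
  (1,3): δ = 54.58°  ·
  (1,4): δ = 10.69°  ✓
  (1,5): δ = 94.60°  ·
  (2,3): δ = 109.08°  ·
  (2,4): δ = 65.18°  ·
  (2,5): δ = 40.11°  ·
  (3,4): δ = 136.11°  ·
  (3,5): δ = 30.81°  ·
  (4,5): δ = 74.71°  ·
antipodal pairs: 2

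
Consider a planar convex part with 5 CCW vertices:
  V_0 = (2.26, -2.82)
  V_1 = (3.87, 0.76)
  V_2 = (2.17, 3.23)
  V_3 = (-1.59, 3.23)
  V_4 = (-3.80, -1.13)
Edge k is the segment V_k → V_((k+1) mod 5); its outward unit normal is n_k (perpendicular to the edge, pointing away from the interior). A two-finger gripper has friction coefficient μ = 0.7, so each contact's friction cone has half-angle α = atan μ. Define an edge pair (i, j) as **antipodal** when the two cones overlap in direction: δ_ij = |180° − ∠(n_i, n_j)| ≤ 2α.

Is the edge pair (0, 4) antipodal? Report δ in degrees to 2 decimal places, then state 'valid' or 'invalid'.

δ = 98.63°, invalid

α = atan 0.7 = 34.99°;  2α = 69.98°
edge 0: e_0 = (+1.61, +3.58);  n_0 = (+0.9120, -0.4102)
edge 4: e_4 = (+6.06, -1.69);  n_4 = (-0.2686, -0.9632)
∠(n_0, n_4) = 81.37°
δ = |180° − 81.37°| = 98.63°
98.63° > 2α = 69.98°  →  invalid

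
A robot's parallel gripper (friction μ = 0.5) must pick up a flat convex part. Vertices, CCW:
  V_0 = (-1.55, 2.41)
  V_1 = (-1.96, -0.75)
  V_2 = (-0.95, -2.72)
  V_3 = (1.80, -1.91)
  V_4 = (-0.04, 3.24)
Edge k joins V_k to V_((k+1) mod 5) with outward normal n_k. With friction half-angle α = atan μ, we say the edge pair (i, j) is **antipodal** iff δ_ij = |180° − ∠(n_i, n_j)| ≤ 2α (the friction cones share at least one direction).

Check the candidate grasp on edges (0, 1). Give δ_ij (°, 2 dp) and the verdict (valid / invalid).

δ = 145.46°, invalid

α = atan 0.5 = 26.57°;  2α = 53.13°
edge 0: e_0 = (-0.41, -3.16);  n_0 = (-0.9917, +0.1287)
edge 1: e_1 = (+1.01, -1.97);  n_1 = (-0.8899, -0.4562)
∠(n_0, n_1) = 34.54°
δ = |180° − 34.54°| = 145.46°
145.46° > 2α = 53.13°  →  invalid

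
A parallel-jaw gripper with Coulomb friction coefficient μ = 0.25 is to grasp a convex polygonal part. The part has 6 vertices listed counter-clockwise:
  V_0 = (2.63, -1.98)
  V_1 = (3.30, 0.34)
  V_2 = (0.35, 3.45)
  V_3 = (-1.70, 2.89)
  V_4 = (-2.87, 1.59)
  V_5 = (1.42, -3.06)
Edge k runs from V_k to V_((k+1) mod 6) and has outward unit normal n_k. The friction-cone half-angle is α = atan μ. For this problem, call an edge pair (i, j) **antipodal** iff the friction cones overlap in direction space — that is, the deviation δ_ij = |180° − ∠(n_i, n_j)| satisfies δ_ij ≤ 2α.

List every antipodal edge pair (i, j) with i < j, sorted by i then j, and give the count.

α = atan 0.25 = 14.04°;  2α = 28.07°
n_0 = (+0.9607, -0.2775)
n_1 = (+0.7255, +0.6882)
n_2 = (-0.2635, +0.9647)
n_3 = (-0.7433, +0.6690)
n_4 = (-0.7350, -0.6781)
n_5 = (+0.6659, -0.7460)
  (0,1): δ = 120.40°  ·
  (0,2): δ = 58.61°  ·
  (0,3): δ = 25.88°  ✓
  (0,4): δ = 58.80°  ·
  (0,5): δ = 147.86°  ·
  (1,2): δ = 118.21°  ·
  (1,3): δ = 85.47°  ·
  (1,4): δ = 0.79°  ✓
  (1,5): δ = 88.26°  ·
  (2,3): δ = 147.27°  ·
  (2,4): δ = 62.58°  ·
  (2,5): δ = 26.47°  ✓
  (3,4): δ = 95.32°  ·
  (3,5): δ = 6.26°  ✓
  (4,5): δ = 90.94°  ·
antipodal pairs: 4

count = 4; pairs: (0,3), (1,4), (2,5), (3,5)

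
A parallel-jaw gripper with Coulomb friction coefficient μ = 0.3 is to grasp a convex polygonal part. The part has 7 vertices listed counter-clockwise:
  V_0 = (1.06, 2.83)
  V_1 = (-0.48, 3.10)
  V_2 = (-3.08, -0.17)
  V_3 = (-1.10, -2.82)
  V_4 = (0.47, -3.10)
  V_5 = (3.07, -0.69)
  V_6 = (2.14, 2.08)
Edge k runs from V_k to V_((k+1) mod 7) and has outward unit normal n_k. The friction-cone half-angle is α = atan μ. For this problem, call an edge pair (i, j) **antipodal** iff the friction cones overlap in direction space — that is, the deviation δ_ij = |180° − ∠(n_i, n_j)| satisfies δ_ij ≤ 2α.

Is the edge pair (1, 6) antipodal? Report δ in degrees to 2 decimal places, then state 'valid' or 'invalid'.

α = atan 0.3 = 16.70°;  2α = 33.40°
edge 1: e_1 = (-2.60, -3.27);  n_1 = (-0.7827, +0.6224)
edge 6: e_6 = (-1.08, +0.75);  n_6 = (+0.5704, +0.8214)
∠(n_1, n_6) = 86.29°
δ = |180° − 86.29°| = 93.71°
93.71° > 2α = 33.40°  →  invalid

δ = 93.71°, invalid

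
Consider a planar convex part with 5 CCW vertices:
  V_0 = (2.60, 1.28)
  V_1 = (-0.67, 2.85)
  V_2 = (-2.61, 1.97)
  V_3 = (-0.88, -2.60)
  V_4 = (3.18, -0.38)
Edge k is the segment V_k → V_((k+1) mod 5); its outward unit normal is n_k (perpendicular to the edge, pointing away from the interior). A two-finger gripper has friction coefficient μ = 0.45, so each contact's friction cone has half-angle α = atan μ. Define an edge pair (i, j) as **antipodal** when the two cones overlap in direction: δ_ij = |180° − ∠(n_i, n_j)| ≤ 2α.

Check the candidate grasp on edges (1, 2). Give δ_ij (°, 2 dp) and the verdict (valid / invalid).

δ = 93.66°, invalid

α = atan 0.45 = 24.23°;  2α = 48.46°
edge 1: e_1 = (-1.94, -0.88);  n_1 = (-0.4131, +0.9107)
edge 2: e_2 = (+1.73, -4.57);  n_2 = (-0.9352, -0.3540)
∠(n_1, n_2) = 86.34°
δ = |180° − 86.34°| = 93.66°
93.66° > 2α = 48.46°  →  invalid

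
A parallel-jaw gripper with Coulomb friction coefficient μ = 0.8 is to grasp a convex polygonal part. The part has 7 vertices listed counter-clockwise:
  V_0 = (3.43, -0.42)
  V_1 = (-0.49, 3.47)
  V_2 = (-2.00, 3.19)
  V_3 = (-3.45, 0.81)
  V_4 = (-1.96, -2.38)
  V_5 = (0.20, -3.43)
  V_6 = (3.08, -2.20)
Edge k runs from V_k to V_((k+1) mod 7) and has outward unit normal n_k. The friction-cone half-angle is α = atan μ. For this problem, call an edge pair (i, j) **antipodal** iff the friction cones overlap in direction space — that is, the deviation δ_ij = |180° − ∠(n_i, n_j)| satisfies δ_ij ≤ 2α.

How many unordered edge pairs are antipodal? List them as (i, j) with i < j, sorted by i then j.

α = atan 0.8 = 38.66°;  2α = 77.32°
n_0 = (+0.7044, +0.7098)
n_1 = (-0.1823, +0.9832)
n_2 = (-0.8540, +0.5203)
n_3 = (-0.9060, -0.4232)
n_4 = (-0.4372, -0.8994)
n_5 = (+0.3928, -0.9196)
n_6 = (+0.9812, -0.1929)
  (0,1): δ = 124.72°  ·
  (0,2): δ = 76.57°  ✓
  (0,3): δ = 20.18°  ✓
  (0,4): δ = 18.86°  ✓
  (0,5): δ = 67.91°  ✓
  (0,6): δ = 123.66°  ·
  (1,2): δ = 131.86°  ·
  (1,3): δ = 75.47°  ✓
  (1,4): δ = 36.43°  ✓
  (1,5): δ = 12.62°  ✓
  (1,6): δ = 68.37°  ✓
  (2,3): δ = 123.61°  ·
  (2,4): δ = 84.57°  ·
  (2,5): δ = 35.52°  ✓
  (2,6): δ = 20.23°  ✓
  (3,4): δ = 140.96°  ·
  (3,5): δ = 91.91°  ·
  (3,6): δ = 36.16°  ✓
  (4,5): δ = 130.95°  ·
  (4,6): δ = 75.20°  ✓
  (5,6): δ = 124.25°  ·
antipodal pairs: 12

count = 12; pairs: (0,2), (0,3), (0,4), (0,5), (1,3), (1,4), (1,5), (1,6), (2,5), (2,6), (3,6), (4,6)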